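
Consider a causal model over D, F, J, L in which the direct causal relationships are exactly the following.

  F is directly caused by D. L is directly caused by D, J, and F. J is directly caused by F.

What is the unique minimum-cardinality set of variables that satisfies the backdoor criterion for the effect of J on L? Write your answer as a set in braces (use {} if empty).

{F}

Variables eligible for adjustment (non-descendants of J, excluding J and L): {D, F}.
Backdoor paths from J to L:
  P1: J <- F <- D -> L
  P2: J <- F -> L
The empty set is not sufficient: P1 (J <- F <- D -> L) has no collider blocking it and no conditioned non-collider, so it is open.
Try {F}:
  P1: blocked at chain node F ∈ conditioning set.
  P2: blocked at fork node F ∈ conditioning set.
{F} contains no descendant of J and blocks every backdoor path.
No other singleton works — e.g. {D} leaves P2 open — so {F} is the unique smallest valid adjustment set.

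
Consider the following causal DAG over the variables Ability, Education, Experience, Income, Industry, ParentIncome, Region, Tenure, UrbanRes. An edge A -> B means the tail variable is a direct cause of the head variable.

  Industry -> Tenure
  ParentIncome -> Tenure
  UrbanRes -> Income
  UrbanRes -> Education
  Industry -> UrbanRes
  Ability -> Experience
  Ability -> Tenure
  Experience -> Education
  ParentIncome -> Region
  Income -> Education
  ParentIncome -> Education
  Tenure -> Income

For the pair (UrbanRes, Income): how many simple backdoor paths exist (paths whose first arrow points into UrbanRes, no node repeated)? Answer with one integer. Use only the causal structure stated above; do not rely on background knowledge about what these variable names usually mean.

3

A backdoor path from UrbanRes to Income is any simple undirected path whose first edge points into UrbanRes (i.e. leaves UrbanRes via a parent).
Parents of UrbanRes: {Industry}.
Enumerating:
  P1: UrbanRes <- Industry -> Tenure <- ParentIncome -> Education <- Income
  P2: UrbanRes <- Industry -> Tenure <- Ability -> Experience -> Education <- Income
  P3: UrbanRes <- Industry -> Tenure -> Income
That exhausts the simple backdoor paths. Count: 3.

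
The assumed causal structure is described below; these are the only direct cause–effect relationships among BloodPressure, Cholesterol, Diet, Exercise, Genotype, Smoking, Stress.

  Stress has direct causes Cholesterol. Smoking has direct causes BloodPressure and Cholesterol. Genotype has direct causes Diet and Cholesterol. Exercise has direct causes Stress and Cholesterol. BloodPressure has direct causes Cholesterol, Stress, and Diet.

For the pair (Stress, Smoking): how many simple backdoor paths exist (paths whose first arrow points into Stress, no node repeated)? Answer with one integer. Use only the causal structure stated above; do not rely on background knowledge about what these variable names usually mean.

3

A backdoor path from Stress to Smoking is any simple undirected path whose first edge points into Stress (i.e. leaves Stress via a parent).
Parents of Stress: {Cholesterol}.
Enumerating:
  P1: Stress <- Cholesterol -> BloodPressure -> Smoking
  P2: Stress <- Cholesterol -> Genotype <- Diet -> BloodPressure -> Smoking
  P3: Stress <- Cholesterol -> Smoking
That exhausts the simple backdoor paths. Count: 3.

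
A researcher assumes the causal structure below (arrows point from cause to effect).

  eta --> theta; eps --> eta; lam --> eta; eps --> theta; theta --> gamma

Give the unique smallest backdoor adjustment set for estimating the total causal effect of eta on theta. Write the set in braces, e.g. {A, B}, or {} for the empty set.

Variables eligible for adjustment (non-descendants of eta, excluding eta and theta): {eps, lam}.
Backdoor paths from eta to theta:
  P1: eta <- eps -> theta
The empty set is not sufficient: P1 (eta <- eps -> theta) has no collider blocking it and no conditioned non-collider, so it is open.
Try {eps}:
  P1: blocked at fork node eps ∈ conditioning set.
{eps} contains no descendant of eta and blocks every backdoor path.
No other singleton works — e.g. {lam} leaves P1 open — so {eps} is the unique smallest valid adjustment set.

{eps}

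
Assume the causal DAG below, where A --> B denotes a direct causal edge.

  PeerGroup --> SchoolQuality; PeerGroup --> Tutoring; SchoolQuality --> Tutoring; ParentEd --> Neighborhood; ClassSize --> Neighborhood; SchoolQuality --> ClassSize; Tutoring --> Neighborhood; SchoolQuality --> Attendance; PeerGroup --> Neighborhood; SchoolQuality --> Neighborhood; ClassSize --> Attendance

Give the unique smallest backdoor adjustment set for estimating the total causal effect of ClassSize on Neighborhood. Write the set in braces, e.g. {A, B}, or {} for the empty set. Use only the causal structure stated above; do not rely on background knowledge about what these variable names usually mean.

Variables eligible for adjustment (non-descendants of ClassSize, excluding ClassSize and Neighborhood): {ParentEd, PeerGroup, SchoolQuality, Tutoring}.
Backdoor paths from ClassSize to Neighborhood:
  P1: ClassSize <- SchoolQuality <- PeerGroup -> Tutoring -> Neighborhood
  P2: ClassSize <- SchoolQuality <- PeerGroup -> Neighborhood
  P3: ClassSize <- SchoolQuality -> Tutoring <- PeerGroup -> Neighborhood
  P4: ClassSize <- SchoolQuality -> Tutoring -> Neighborhood
  P5: ClassSize <- SchoolQuality -> Neighborhood
The empty set is not sufficient: P1 (ClassSize <- SchoolQuality <- PeerGroup -> Tutoring -> Neighborhood) has no collider blocking it and no conditioned non-collider, so it is open.
Try {SchoolQuality}:
  P1: blocked at chain node SchoolQuality ∈ conditioning set.
  P2: blocked at chain node SchoolQuality ∈ conditioning set.
  P3: blocked at fork node SchoolQuality ∈ conditioning set.
  P4: blocked at fork node SchoolQuality ∈ conditioning set.
  P5: blocked at fork node SchoolQuality ∈ conditioning set.
{SchoolQuality} contains no descendant of ClassSize and blocks every backdoor path.
No other singleton works — e.g. {ParentEd} leaves P1 open — so {SchoolQuality} is the unique smallest valid adjustment set.

{SchoolQuality}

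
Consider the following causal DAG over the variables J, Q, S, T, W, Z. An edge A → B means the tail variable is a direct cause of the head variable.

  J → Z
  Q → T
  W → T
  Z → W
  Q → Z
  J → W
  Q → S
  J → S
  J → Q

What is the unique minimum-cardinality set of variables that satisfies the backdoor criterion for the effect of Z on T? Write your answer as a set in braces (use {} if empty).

Variables eligible for adjustment (non-descendants of Z, excluding Z and T): {J, Q, S}.
Backdoor paths from Z to T:
  P1: Z <- J -> Q -> T
  P2: Z <- J -> W -> T
  P3: Z <- J -> S <- Q -> T
  P4: Z <- Q <- J -> W -> T
  P5: Z <- Q -> S <- J -> W -> T
  P6: Z <- Q -> T
The empty set is not sufficient: P1 (Z <- J -> Q -> T) has no collider blocking it and no conditioned non-collider, so it is open.
Try {J, Q}:
  P1: blocked at fork node J ∈ conditioning set.
  P2: blocked at fork node J ∈ conditioning set.
  P3: blocked at fork node J ∈ conditioning set.
  P4: blocked at chain node Q ∈ conditioning set.
  P5: blocked at fork node Q ∈ conditioning set.
  P6: blocked at fork node Q ∈ conditioning set.
{J, Q} contains no descendant of Z and blocks every backdoor path.
Every element of {J, Q} is needed (dropping J leaves P2 open; dropping Q leaves P6 open), so no proper subset is valid.
Among all size-2 subsets of the eligible variables, only {J, Q} blocks every backdoor path, so it is the unique smallest valid adjustment set.

{J, Q}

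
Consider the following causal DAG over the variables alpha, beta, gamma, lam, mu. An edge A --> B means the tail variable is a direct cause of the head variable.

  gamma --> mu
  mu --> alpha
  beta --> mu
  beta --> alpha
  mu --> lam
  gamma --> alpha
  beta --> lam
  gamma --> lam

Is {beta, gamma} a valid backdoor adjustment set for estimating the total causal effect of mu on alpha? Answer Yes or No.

Backdoor paths from mu to alpha (paths whose first edge points into mu):
  P1: mu <- beta -> alpha
  P2: mu <- beta -> lam <- gamma -> alpha
  P3: mu <- gamma -> alpha
  P4: mu <- gamma -> lam <- beta -> alpha
Condition 1 (no descendant of mu in the set): holds — descendants of mu are {alpha, lam}; none are in {beta, gamma}.
Condition 2 (every backdoor path blocked by {beta, gamma}):
  P1: blocked at fork node beta ∈ conditioning set.
  P2: blocked at fork node beta ∈ conditioning set.
  P3: blocked at fork node gamma ∈ conditioning set.
  P4: blocked at fork node gamma ∈ conditioning set.
{beta, gamma} satisfies the backdoor criterion.

Yes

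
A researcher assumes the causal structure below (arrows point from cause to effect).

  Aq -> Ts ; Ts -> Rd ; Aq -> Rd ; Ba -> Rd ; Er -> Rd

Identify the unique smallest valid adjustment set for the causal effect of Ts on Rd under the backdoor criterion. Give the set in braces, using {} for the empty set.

{Aq}

Variables eligible for adjustment (non-descendants of Ts, excluding Ts and Rd): {Aq, Ba, Er}.
Backdoor paths from Ts to Rd:
  P1: Ts <- Aq -> Rd
The empty set is not sufficient: P1 (Ts <- Aq -> Rd) has no collider blocking it and no conditioned non-collider, so it is open.
Try {Aq}:
  P1: blocked at fork node Aq ∈ conditioning set.
{Aq} contains no descendant of Ts and blocks every backdoor path.
No other singleton works — e.g. {Er} leaves P1 open — so {Aq} is the unique smallest valid adjustment set.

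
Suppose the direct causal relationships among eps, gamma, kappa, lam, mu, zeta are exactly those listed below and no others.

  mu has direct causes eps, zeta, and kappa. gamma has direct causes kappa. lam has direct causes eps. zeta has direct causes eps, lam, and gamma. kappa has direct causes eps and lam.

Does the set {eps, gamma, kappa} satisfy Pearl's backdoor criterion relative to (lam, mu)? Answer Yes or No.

Backdoor paths from lam to mu (paths whose first edge points into lam):
  P1: lam <- eps -> kappa -> gamma -> zeta -> mu
  P2: lam <- eps -> kappa -> mu
  P3: lam <- eps -> zeta <- gamma <- kappa -> mu
  P4: lam <- eps -> zeta -> mu
  P5: lam <- eps -> mu
Condition 1 (no descendant of lam in the set): FAILS — gamma and kappa are descendants of lam.
Condition 2 (every backdoor path blocked by {eps, gamma, kappa}):
  P1: blocked at fork node eps ∈ conditioning set.
  P2: blocked at fork node eps ∈ conditioning set.
  P3: blocked at fork node eps ∈ conditioning set.
  P4: blocked at fork node eps ∈ conditioning set.
  P5: blocked at fork node eps ∈ conditioning set.
{eps, gamma, kappa} does not satisfy the backdoor criterion.

No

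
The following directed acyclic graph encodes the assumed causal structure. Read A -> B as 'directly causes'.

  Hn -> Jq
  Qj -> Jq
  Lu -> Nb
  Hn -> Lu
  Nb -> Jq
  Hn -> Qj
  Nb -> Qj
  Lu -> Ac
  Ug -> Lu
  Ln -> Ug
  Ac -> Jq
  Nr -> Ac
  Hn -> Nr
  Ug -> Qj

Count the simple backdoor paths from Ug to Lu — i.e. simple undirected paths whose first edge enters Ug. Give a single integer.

A backdoor path from Ug to Lu is any simple undirected path whose first edge points into Ug (i.e. leaves Ug via a parent).
Parents of Ug: {Ln}.
No simple path from any parent of Ug reaches Lu without revisiting Ug, so there are no backdoor paths.

0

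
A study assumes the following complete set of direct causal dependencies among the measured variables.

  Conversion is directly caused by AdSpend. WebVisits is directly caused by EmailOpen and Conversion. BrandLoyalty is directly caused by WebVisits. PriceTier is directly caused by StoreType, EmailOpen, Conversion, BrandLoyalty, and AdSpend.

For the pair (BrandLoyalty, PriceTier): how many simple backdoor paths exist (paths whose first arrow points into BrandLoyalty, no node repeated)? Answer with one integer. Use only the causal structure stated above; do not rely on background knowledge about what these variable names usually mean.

A backdoor path from BrandLoyalty to PriceTier is any simple undirected path whose first edge points into BrandLoyalty (i.e. leaves BrandLoyalty via a parent).
Parents of BrandLoyalty: {WebVisits}.
Enumerating:
  P1: BrandLoyalty <- WebVisits <- EmailOpen -> PriceTier
  P2: BrandLoyalty <- WebVisits <- Conversion <- AdSpend -> PriceTier
  P3: BrandLoyalty <- WebVisits <- Conversion -> PriceTier
That exhausts the simple backdoor paths. Count: 3.

3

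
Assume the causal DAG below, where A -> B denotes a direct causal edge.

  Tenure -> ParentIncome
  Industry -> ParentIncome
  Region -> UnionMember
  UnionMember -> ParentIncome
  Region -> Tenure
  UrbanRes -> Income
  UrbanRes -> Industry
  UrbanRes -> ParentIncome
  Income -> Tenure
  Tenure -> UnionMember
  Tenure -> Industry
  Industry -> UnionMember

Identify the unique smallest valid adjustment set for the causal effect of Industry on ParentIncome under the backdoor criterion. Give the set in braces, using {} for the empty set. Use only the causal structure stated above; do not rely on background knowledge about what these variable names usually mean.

Variables eligible for adjustment (non-descendants of Industry, excluding Industry and ParentIncome): {Income, Region, Tenure, UrbanRes}.
Backdoor paths from Industry to ParentIncome:
  P1: Industry <- UrbanRes -> Income -> Tenure <- Region -> UnionMember -> ParentIncome
  P2: Industry <- UrbanRes -> Income -> Tenure -> UnionMember -> ParentIncome
  P3: Industry <- UrbanRes -> Income -> Tenure -> ParentIncome
  P4: Industry <- UrbanRes -> ParentIncome
  P5: Industry <- Tenure <- Income <- UrbanRes -> ParentIncome
  P6: Industry <- Tenure <- Region -> UnionMember -> ParentIncome
  P7: Industry <- Tenure -> UnionMember -> ParentIncome
  P8: Industry <- Tenure -> ParentIncome
The empty set is not sufficient: P2 (Industry <- UrbanRes -> Income -> Tenure -> UnionMember -> ParentIncome) has no collider blocking it and no conditioned non-collider, so it is open.
Try {Tenure, UrbanRes}:
  P1: blocked at fork node UrbanRes ∈ conditioning set.
  P2: blocked at fork node UrbanRes ∈ conditioning set.
  P3: blocked at fork node UrbanRes ∈ conditioning set.
  P4: blocked at fork node UrbanRes ∈ conditioning set.
  P5: blocked at chain node Tenure ∈ conditioning set.
  P6: blocked at chain node Tenure ∈ conditioning set.
  P7: blocked at fork node Tenure ∈ conditioning set.
  P8: blocked at fork node Tenure ∈ conditioning set.
{Tenure, UrbanRes} contains no descendant of Industry and blocks every backdoor path.
Every element of {Tenure, UrbanRes} is needed (dropping Tenure leaves P6 open; dropping UrbanRes leaves P1 open), so no proper subset is valid.
Among all size-2 subsets of the eligible variables, only {Tenure, UrbanRes} blocks every backdoor path, so it is the unique smallest valid adjustment set.

{Tenure, UrbanRes}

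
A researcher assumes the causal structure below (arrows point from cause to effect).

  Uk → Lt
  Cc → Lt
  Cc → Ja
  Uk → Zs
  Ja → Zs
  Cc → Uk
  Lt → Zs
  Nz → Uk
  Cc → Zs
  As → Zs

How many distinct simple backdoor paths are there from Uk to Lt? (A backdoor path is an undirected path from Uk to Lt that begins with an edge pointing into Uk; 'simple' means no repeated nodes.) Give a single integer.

3

A backdoor path from Uk to Lt is any simple undirected path whose first edge points into Uk (i.e. leaves Uk via a parent).
Parents of Uk: {Cc, Nz}.
Enumerating:
  P1: Uk <- Cc -> Ja -> Zs <- Lt
  P2: Uk <- Cc -> Lt
  P3: Uk <- Cc -> Zs <- Lt
That exhausts the simple backdoor paths. Count: 3.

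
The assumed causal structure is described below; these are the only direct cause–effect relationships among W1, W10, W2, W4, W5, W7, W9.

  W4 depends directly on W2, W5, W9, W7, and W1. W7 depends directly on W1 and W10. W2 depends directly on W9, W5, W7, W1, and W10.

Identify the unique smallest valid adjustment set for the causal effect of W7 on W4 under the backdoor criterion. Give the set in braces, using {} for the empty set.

{W1, W10}

Variables eligible for adjustment (non-descendants of W7, excluding W7 and W4): {W1, W10, W5, W9}.
Backdoor paths from W7 to W4:
  P1: W7 <- W1 -> W2 <- W5 -> W4
  P2: W7 <- W1 -> W2 <- W9 -> W4
  P3: W7 <- W1 -> W2 -> W4
  P4: W7 <- W1 -> W4
  P5: W7 <- W10 -> W2 <- W1 -> W4
  P6: W7 <- W10 -> W2 <- W5 -> W4
  P7: W7 <- W10 -> W2 <- W9 -> W4
  P8: W7 <- W10 -> W2 -> W4
The empty set is not sufficient: P3 (W7 <- W1 -> W2 -> W4) has no collider blocking it and no conditioned non-collider, so it is open.
Try {W1, W10}:
  P1: blocked at fork node W1 ∈ conditioning set.
  P2: blocked at fork node W1 ∈ conditioning set.
  P3: blocked at fork node W1 ∈ conditioning set.
  P4: blocked at fork node W1 ∈ conditioning set.
  P5: blocked at fork node W10 ∈ conditioning set.
  P6: blocked at fork node W10 ∈ conditioning set.
  P7: blocked at fork node W10 ∈ conditioning set.
  P8: blocked at fork node W10 ∈ conditioning set.
{W1, W10} contains no descendant of W7 and blocks every backdoor path.
Every element of {W1, W10} is needed (dropping W1 leaves P3 open; dropping W10 leaves P8 open), so no proper subset is valid.
Among all size-2 subsets of the eligible variables, only {W1, W10} blocks every backdoor path, so it is the unique smallest valid adjustment set.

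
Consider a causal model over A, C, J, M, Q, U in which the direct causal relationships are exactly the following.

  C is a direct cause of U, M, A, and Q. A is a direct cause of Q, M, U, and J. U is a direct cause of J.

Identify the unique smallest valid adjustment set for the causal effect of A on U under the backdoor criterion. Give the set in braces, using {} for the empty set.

{C}

Variables eligible for adjustment (non-descendants of A, excluding A and U): {C}.
Backdoor paths from A to U:
  P1: A <- C -> U
The empty set is not sufficient: P1 (A <- C -> U) has no collider blocking it and no conditioned non-collider, so it is open.
Try {C}:
  P1: blocked at fork node C ∈ conditioning set.
{C} contains no descendant of A and blocks every backdoor path.
{C} is the unique smallest valid adjustment set.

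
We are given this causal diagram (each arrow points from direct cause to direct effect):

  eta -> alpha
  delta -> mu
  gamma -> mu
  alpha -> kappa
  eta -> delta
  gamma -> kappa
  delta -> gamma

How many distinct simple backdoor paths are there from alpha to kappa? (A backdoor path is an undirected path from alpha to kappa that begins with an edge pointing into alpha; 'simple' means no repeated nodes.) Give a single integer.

2

A backdoor path from alpha to kappa is any simple undirected path whose first edge points into alpha (i.e. leaves alpha via a parent).
Parents of alpha: {eta}.
Enumerating:
  P1: alpha <- eta -> delta -> gamma -> kappa
  P2: alpha <- eta -> delta -> mu <- gamma -> kappa
That exhausts the simple backdoor paths. Count: 2.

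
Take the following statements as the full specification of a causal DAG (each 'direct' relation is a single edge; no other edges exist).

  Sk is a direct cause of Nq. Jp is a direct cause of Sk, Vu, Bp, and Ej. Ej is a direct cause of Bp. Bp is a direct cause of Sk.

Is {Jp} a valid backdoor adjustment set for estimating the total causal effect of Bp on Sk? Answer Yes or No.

Yes

Backdoor paths from Bp to Sk (paths whose first edge points into Bp):
  P1: Bp <- Jp -> Sk
  P2: Bp <- Ej <- Jp -> Sk
Condition 1 (no descendant of Bp in the set): holds — descendants of Bp are {Nq, Sk}; none are in {Jp}.
Condition 2 (every backdoor path blocked by {Jp}):
  P1: blocked at fork node Jp ∈ conditioning set.
  P2: blocked at fork node Jp ∈ conditioning set.
{Jp} satisfies the backdoor criterion.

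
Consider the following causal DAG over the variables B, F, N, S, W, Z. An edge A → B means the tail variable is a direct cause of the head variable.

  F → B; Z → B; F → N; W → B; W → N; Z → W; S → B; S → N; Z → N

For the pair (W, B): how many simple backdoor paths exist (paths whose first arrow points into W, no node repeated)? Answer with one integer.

3

A backdoor path from W to B is any simple undirected path whose first edge points into W (i.e. leaves W via a parent).
Parents of W: {Z}.
Enumerating:
  P1: W <- Z -> B
  P2: W <- Z -> N <- S -> B
  P3: W <- Z -> N <- F -> B
That exhausts the simple backdoor paths. Count: 3.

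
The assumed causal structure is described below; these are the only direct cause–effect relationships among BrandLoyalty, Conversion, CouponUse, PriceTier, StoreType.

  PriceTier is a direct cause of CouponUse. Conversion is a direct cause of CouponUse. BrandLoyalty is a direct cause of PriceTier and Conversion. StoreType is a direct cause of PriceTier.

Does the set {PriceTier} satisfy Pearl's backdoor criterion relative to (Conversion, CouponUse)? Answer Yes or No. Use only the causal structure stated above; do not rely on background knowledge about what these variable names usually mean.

Yes

Backdoor paths from Conversion to CouponUse (paths whose first edge points into Conversion):
  P1: Conversion <- BrandLoyalty -> PriceTier -> CouponUse
Condition 1 (no descendant of Conversion in the set): holds — descendants of Conversion are {CouponUse}; none are in {PriceTier}.
Condition 2 (every backdoor path blocked by {PriceTier}):
  P1: blocked at chain node PriceTier ∈ conditioning set.
{PriceTier} satisfies the backdoor criterion.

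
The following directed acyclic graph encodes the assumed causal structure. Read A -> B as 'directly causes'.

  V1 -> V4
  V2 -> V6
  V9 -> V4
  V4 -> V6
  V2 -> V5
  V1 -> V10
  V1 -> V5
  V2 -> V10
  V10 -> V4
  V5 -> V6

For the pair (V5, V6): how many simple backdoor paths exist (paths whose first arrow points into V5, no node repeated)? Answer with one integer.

A backdoor path from V5 to V6 is any simple undirected path whose first edge points into V5 (i.e. leaves V5 via a parent).
Parents of V5: {V1, V2}.
Enumerating:
  P1: V5 <- V2 -> V10 <- V1 -> V4 -> V6
  P2: V5 <- V2 -> V10 -> V4 -> V6
  P3: V5 <- V2 -> V6
  P4: V5 <- V1 -> V10 <- V2 -> V6
  P5: V5 <- V1 -> V10 -> V4 -> V6
  P6: V5 <- V1 -> V4 <- V10 <- V2 -> V6
  P7: V5 <- V1 -> V4 -> V6
That exhausts the simple backdoor paths. Count: 7.

7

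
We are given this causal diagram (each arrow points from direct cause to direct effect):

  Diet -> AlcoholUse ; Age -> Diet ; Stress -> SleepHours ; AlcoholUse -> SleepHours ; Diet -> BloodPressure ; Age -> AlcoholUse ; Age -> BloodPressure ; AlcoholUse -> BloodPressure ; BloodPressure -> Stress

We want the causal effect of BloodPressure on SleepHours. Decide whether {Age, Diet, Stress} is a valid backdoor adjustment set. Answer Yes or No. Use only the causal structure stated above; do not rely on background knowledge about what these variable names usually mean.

No

Backdoor paths from BloodPressure to SleepHours (paths whose first edge points into BloodPressure):
  P1: BloodPressure <- Age -> Diet -> AlcoholUse -> SleepHours
  P2: BloodPressure <- Age -> AlcoholUse -> SleepHours
  P3: BloodPressure <- Diet <- Age -> AlcoholUse -> SleepHours
  P4: BloodPressure <- Diet -> AlcoholUse -> SleepHours
  P5: BloodPressure <- AlcoholUse -> SleepHours
Condition 1 (no descendant of BloodPressure in the set): FAILS — Stress is a descendant of BloodPressure.
Condition 2 (every backdoor path blocked by {Age, Diet, Stress}):
  P1: blocked at fork node Age ∈ conditioning set.
  P2: blocked at fork node Age ∈ conditioning set.
  P3: blocked at chain node Diet ∈ conditioning set.
  P4: blocked at fork node Diet ∈ conditioning set.
  P5: open — no interior node is in the conditioning set.
{Age, Diet, Stress} does not satisfy the backdoor criterion.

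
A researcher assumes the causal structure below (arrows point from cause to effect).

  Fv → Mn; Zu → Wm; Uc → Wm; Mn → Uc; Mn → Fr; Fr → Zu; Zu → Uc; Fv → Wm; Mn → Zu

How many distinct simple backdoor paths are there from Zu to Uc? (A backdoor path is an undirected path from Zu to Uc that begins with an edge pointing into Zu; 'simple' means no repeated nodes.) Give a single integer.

4

A backdoor path from Zu to Uc is any simple undirected path whose first edge points into Zu (i.e. leaves Zu via a parent).
Parents of Zu: {Fr, Mn}.
Enumerating:
  P1: Zu <- Mn <- Fv -> Wm <- Uc
  P2: Zu <- Mn -> Uc
  P3: Zu <- Fr <- Mn <- Fv -> Wm <- Uc
  P4: Zu <- Fr <- Mn -> Uc
That exhausts the simple backdoor paths. Count: 4.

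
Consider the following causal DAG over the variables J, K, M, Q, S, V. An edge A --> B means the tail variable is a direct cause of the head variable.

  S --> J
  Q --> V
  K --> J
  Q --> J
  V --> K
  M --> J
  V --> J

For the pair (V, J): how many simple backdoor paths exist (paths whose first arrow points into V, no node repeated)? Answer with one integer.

A backdoor path from V to J is any simple undirected path whose first edge points into V (i.e. leaves V via a parent).
Parents of V: {Q}.
Enumerating:
  P1: V <- Q -> J
That exhausts the simple backdoor paths. Count: 1.

1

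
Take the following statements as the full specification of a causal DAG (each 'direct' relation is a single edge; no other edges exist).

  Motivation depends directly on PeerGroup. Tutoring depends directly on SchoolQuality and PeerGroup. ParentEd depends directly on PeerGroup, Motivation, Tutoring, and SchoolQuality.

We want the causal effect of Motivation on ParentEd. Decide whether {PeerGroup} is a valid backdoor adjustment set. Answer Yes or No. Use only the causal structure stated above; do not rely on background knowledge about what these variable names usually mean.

Yes

Backdoor paths from Motivation to ParentEd (paths whose first edge points into Motivation):
  P1: Motivation <- PeerGroup -> Tutoring <- SchoolQuality -> ParentEd
  P2: Motivation <- PeerGroup -> Tutoring -> ParentEd
  P3: Motivation <- PeerGroup -> ParentEd
Condition 1 (no descendant of Motivation in the set): holds — descendants of Motivation are {ParentEd}; none are in {PeerGroup}.
Condition 2 (every backdoor path blocked by {PeerGroup}):
  P1: blocked at fork node PeerGroup ∈ conditioning set.
  P2: blocked at fork node PeerGroup ∈ conditioning set.
  P3: blocked at fork node PeerGroup ∈ conditioning set.
{PeerGroup} satisfies the backdoor criterion.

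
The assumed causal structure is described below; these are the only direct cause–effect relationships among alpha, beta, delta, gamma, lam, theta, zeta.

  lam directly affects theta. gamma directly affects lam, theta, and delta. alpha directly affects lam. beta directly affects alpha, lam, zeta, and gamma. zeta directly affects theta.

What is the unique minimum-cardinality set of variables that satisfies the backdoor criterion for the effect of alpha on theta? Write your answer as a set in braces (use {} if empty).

Variables eligible for adjustment (non-descendants of alpha, excluding alpha and theta): {beta, delta, gamma, zeta}.
Backdoor paths from alpha to theta:
  P1: alpha <- beta -> zeta -> theta
  P2: alpha <- beta -> gamma -> lam -> theta
  P3: alpha <- beta -> gamma -> theta
  P4: alpha <- beta -> lam <- gamma -> theta
  P5: alpha <- beta -> lam -> theta
The empty set is not sufficient: P1 (alpha <- beta -> zeta -> theta) has no collider blocking it and no conditioned non-collider, so it is open.
Try {beta}:
  P1: blocked at fork node beta ∈ conditioning set.
  P2: blocked at fork node beta ∈ conditioning set.
  P3: blocked at fork node beta ∈ conditioning set.
  P4: blocked at fork node beta ∈ conditioning set.
  P5: blocked at fork node beta ∈ conditioning set.
{beta} contains no descendant of alpha and blocks every backdoor path.
No other singleton works — e.g. {zeta} leaves P2 open — so {beta} is the unique smallest valid adjustment set.

{beta}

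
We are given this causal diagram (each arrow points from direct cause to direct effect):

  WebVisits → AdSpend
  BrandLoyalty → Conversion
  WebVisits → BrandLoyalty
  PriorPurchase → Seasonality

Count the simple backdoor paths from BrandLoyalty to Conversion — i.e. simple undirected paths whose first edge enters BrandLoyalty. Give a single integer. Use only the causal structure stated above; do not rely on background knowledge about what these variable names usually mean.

0

A backdoor path from BrandLoyalty to Conversion is any simple undirected path whose first edge points into BrandLoyalty (i.e. leaves BrandLoyalty via a parent).
Parents of BrandLoyalty: {WebVisits}.
No simple path from any parent of BrandLoyalty reaches Conversion without revisiting BrandLoyalty, so there are no backdoor paths.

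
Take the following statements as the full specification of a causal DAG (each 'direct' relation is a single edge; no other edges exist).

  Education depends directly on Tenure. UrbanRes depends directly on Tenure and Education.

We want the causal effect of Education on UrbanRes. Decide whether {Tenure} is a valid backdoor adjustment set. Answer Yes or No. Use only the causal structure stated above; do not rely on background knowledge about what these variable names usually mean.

Yes

Backdoor paths from Education to UrbanRes (paths whose first edge points into Education):
  P1: Education <- Tenure -> UrbanRes
Condition 1 (no descendant of Education in the set): holds — descendants of Education are {UrbanRes}; none are in {Tenure}.
Condition 2 (every backdoor path blocked by {Tenure}):
  P1: blocked at fork node Tenure ∈ conditioning set.
{Tenure} satisfies the backdoor criterion.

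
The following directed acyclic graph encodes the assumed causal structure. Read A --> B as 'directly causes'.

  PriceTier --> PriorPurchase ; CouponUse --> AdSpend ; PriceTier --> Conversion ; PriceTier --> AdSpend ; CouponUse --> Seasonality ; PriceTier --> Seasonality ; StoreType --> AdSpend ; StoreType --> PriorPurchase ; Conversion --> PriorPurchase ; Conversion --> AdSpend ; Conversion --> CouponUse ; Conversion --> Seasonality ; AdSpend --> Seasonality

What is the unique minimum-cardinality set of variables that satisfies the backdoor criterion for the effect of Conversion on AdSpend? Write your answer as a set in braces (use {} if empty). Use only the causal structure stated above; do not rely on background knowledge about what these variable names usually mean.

Variables eligible for adjustment (non-descendants of Conversion, excluding Conversion and AdSpend): {PriceTier, StoreType}.
Backdoor paths from Conversion to AdSpend:
  P1: Conversion <- PriceTier -> AdSpend
  P2: Conversion <- PriceTier -> PriorPurchase <- StoreType -> AdSpend
  P3: Conversion <- PriceTier -> Seasonality <- CouponUse -> AdSpend
  P4: Conversion <- PriceTier -> Seasonality <- AdSpend
The empty set is not sufficient: P1 (Conversion <- PriceTier -> AdSpend) has no collider blocking it and no conditioned non-collider, so it is open.
Try {PriceTier}:
  P1: blocked at fork node PriceTier ∈ conditioning set.
  P2: blocked at fork node PriceTier ∈ conditioning set.
  P3: blocked at fork node PriceTier ∈ conditioning set.
  P4: blocked at fork node PriceTier ∈ conditioning set.
{PriceTier} contains no descendant of Conversion and blocks every backdoor path.
No other singleton works — e.g. {StoreType} leaves P1 open — so {PriceTier} is the unique smallest valid adjustment set.

{PriceTier}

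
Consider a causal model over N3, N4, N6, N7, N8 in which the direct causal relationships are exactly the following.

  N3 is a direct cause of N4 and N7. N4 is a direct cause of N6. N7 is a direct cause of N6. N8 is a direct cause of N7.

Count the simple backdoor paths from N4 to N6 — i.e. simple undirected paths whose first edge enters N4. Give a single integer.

1

A backdoor path from N4 to N6 is any simple undirected path whose first edge points into N4 (i.e. leaves N4 via a parent).
Parents of N4: {N3}.
Enumerating:
  P1: N4 <- N3 -> N7 -> N6
That exhausts the simple backdoor paths. Count: 1.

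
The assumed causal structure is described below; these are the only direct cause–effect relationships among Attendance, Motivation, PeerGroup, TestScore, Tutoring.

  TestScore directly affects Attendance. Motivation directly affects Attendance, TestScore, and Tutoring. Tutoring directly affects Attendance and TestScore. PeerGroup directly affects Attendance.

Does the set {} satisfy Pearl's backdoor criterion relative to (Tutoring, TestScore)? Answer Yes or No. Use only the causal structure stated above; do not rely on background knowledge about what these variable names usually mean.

Backdoor paths from Tutoring to TestScore (paths whose first edge points into Tutoring):
  P1: Tutoring <- Motivation -> TestScore
  P2: Tutoring <- Motivation -> Attendance <- TestScore
Condition 1 (no descendant of Tutoring in the set): holds — descendants of Tutoring are {Attendance, TestScore}; none are in {}.
Condition 2 (every backdoor path blocked by {}):
  P1: open — no interior node is in the conditioning set.
  P2: blocked at collider Attendance (neither it nor any descendant is in the conditioning set).
{} does not satisfy the backdoor criterion.

No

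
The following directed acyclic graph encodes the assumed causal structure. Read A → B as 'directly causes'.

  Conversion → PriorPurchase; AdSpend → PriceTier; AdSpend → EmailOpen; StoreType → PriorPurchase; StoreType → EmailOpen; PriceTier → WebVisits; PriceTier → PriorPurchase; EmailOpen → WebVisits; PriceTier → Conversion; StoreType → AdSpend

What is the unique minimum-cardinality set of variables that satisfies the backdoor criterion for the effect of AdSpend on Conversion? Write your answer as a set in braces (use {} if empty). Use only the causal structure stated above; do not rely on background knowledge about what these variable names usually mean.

{}

Variables eligible for adjustment (non-descendants of AdSpend, excluding AdSpend and Conversion): {StoreType}.
Backdoor paths from AdSpend to Conversion:
  P1: AdSpend <- StoreType -> EmailOpen -> WebVisits <- PriceTier -> Conversion
  P2: AdSpend <- StoreType -> EmailOpen -> WebVisits <- PriceTier -> PriorPurchase <- Conversion
  P3: AdSpend <- StoreType -> PriorPurchase <- PriceTier -> Conversion
  P4: AdSpend <- StoreType -> PriorPurchase <- Conversion
Each backdoor path contains an unconditioned collider, so every path is already blocked with the empty conditioning set:
  P1: blocked at collider WebVisits (neither it nor any descendant is in the conditioning set).
  P2: blocked at collider WebVisits (neither it nor any descendant is in the conditioning set).
  P3: blocked at collider PriorPurchase (neither it nor any descendant is in the conditioning set).
  P4: blocked at collider PriorPurchase (neither it nor any descendant is in the conditioning set).
The empty set is therefore the unique smallest valid set.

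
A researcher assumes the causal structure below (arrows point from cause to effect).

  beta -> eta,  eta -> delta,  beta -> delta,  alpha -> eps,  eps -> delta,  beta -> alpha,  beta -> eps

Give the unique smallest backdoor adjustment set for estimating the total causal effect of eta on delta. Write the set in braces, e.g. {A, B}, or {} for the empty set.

Variables eligible for adjustment (non-descendants of eta, excluding eta and delta): {alpha, beta, eps}.
Backdoor paths from eta to delta:
  P1: eta <- beta -> alpha -> eps -> delta
  P2: eta <- beta -> eps -> delta
  P3: eta <- beta -> delta
The empty set is not sufficient: P1 (eta <- beta -> alpha -> eps -> delta) has no collider blocking it and no conditioned non-collider, so it is open.
Try {beta}:
  P1: blocked at fork node beta ∈ conditioning set.
  P2: blocked at fork node beta ∈ conditioning set.
  P3: blocked at fork node beta ∈ conditioning set.
{beta} contains no descendant of eta and blocks every backdoor path.
No other singleton works — e.g. {alpha} leaves P2 open — so {beta} is the unique smallest valid adjustment set.

{beta}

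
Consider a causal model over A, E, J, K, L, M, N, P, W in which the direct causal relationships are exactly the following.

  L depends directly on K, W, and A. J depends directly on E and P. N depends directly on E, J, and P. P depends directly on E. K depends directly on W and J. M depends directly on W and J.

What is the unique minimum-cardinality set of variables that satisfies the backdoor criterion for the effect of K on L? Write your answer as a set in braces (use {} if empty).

Variables eligible for adjustment (non-descendants of K, excluding K and L): {A, E, J, M, N, P, W}.
Backdoor paths from K to L:
  P1: K <- J -> M <- W -> L
  P2: K <- W -> L
The empty set is not sufficient: P2 (K <- W -> L) has no collider blocking it and no conditioned non-collider, so it is open.
Try {W}:
  P1: blocked at collider M (neither it nor any descendant is in the conditioning set).
  P2: blocked at fork node W ∈ conditioning set.
{W} contains no descendant of K and blocks every backdoor path.
No other singleton works — e.g. {E} leaves P2 open — so {W} is the unique smallest valid adjustment set.

{W}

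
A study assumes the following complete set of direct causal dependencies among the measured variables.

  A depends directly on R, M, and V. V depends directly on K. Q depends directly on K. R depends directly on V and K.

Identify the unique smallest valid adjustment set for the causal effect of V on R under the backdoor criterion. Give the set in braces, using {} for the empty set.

Variables eligible for adjustment (non-descendants of V, excluding V and R): {K, M, Q}.
Backdoor paths from V to R:
  P1: V <- K -> R
The empty set is not sufficient: P1 (V <- K -> R) has no collider blocking it and no conditioned non-collider, so it is open.
Try {K}:
  P1: blocked at fork node K ∈ conditioning set.
{K} contains no descendant of V and blocks every backdoor path.
No other singleton works — e.g. {M} leaves P1 open — so {K} is the unique smallest valid adjustment set.

{K}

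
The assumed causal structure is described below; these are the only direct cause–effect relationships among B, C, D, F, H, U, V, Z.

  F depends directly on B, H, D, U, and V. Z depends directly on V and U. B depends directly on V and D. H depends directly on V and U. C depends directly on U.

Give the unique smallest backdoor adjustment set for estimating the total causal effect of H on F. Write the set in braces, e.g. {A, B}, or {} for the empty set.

{U, V}

Variables eligible for adjustment (non-descendants of H, excluding H and F): {B, C, D, U, V, Z}.
Backdoor paths from H to F:
  P1: H <- U -> F
  P2: H <- U -> Z <- V -> B <- D -> F
  P3: H <- U -> Z <- V -> B -> F
  P4: H <- U -> Z <- V -> F
  P5: H <- V -> B <- D -> F
  P6: H <- V -> B -> F
  P7: H <- V -> F
  P8: H <- V -> Z <- U -> F
The empty set is not sufficient: P1 (H <- U -> F) has no collider blocking it and no conditioned non-collider, so it is open.
Try {U, V}:
  P1: blocked at fork node U ∈ conditioning set.
  P2: blocked at fork node U ∈ conditioning set.
  P3: blocked at fork node U ∈ conditioning set.
  P4: blocked at fork node U ∈ conditioning set.
  P5: blocked at fork node V ∈ conditioning set.
  P6: blocked at fork node V ∈ conditioning set.
  P7: blocked at fork node V ∈ conditioning set.
  P8: blocked at fork node V ∈ conditioning set.
{U, V} contains no descendant of H and blocks every backdoor path.
Every element of {U, V} is needed (dropping U leaves P1 open; dropping V leaves P6 open), so no proper subset is valid.
Among all size-2 subsets of the eligible variables, only {U, V} blocks every backdoor path, so it is the unique smallest valid adjustment set.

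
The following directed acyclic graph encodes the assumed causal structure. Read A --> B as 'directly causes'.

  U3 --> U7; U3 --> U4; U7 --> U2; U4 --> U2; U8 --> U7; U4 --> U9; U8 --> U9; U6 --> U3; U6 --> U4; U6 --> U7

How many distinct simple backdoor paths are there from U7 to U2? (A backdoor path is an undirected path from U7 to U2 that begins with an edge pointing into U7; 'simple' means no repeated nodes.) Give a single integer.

A backdoor path from U7 to U2 is any simple undirected path whose first edge points into U7 (i.e. leaves U7 via a parent).
Parents of U7: {U3, U6, U8}.
Enumerating:
  P1: U7 <- U6 -> U3 -> U4 -> U2
  P2: U7 <- U6 -> U4 -> U2
  P3: U7 <- U3 <- U6 -> U4 -> U2
  P4: U7 <- U3 -> U4 -> U2
  P5: U7 <- U8 -> U9 <- U4 -> U2
That exhausts the simple backdoor paths. Count: 5.

5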